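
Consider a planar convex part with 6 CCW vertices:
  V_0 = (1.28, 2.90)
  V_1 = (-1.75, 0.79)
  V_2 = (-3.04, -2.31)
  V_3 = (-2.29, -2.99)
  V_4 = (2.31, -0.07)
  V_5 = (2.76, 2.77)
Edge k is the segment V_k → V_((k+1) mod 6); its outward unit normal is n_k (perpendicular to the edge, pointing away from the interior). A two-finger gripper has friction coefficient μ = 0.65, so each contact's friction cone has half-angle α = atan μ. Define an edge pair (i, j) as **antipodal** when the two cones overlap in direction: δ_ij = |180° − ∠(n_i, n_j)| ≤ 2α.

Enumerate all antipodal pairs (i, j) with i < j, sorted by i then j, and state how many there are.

α = atan 0.65 = 33.02°;  2α = 66.05°
n_0 = (-0.5715, +0.8206)
n_1 = (-0.9233, +0.3842)
n_2 = (-0.6717, -0.7408)
n_3 = (+0.5359, -0.8443)
n_4 = (+0.9877, -0.1565)
n_5 = (+0.0875, +0.9962)
  (0,1): δ = 147.45°  ·
  (0,2): δ = 77.05°  ·
  (0,3): δ = 2.45°  ✓
  (0,4): δ = 46.14°  ✓
  (0,5): δ = 140.13°  ·
  (1,2): δ = 109.60°  ·
  (1,3): δ = 35.00°  ✓
  (1,4): δ = 13.59°  ✓
  (1,5): δ = 107.57°  ·
  (2,3): δ = 105.40°  ·
  (2,4): δ = 56.81°  ✓
  (2,5): δ = 37.18°  ✓
  (3,4): δ = 131.41°  ·
  (3,5): δ = 37.43°  ✓
  (4,5): δ = 86.02°  ·
antipodal pairs: 7

count = 7; pairs: (0,3), (0,4), (1,3), (1,4), (2,4), (2,5), (3,5)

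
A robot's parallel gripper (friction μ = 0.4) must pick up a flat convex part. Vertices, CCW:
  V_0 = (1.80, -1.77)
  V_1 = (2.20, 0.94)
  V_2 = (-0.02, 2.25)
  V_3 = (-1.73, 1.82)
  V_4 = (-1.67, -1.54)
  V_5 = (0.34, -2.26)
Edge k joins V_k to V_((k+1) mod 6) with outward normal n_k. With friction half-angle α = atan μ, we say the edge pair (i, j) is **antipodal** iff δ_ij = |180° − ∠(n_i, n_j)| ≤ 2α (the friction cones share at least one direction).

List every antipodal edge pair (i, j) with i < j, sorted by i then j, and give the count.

count = 4; pairs: (0,3), (1,4), (2,4), (2,5)

α = atan 0.4 = 21.80°;  2α = 43.60°
n_0 = (+0.9893, -0.1460)
n_1 = (+0.5082, +0.8612)
n_2 = (-0.2439, +0.9698)
n_3 = (-0.9998, -0.0179)
n_4 = (-0.3372, -0.9414)
n_5 = (+0.3182, -0.9480)
  (0,1): δ = 112.15°  ·
  (0,2): δ = 67.49°  ·
  (0,3): δ = 9.42°  ✓
  (0,4): δ = 78.69°  ·
  (0,5): δ = 116.95°  ·
  (1,2): δ = 135.34°  ·
  (1,3): δ = 58.43°  ·
  (1,4): δ = 10.84°  ✓
  (1,5): δ = 49.10°  ·
  (2,3): δ = 103.09°  ·
  (2,4): δ = 33.82°  ✓
  (2,5): δ = 4.44°  ✓
  (3,4): δ = 110.73°  ·
  (3,5): δ = 72.47°  ·
  (4,5): δ = 141.74°  ·
antipodal pairs: 4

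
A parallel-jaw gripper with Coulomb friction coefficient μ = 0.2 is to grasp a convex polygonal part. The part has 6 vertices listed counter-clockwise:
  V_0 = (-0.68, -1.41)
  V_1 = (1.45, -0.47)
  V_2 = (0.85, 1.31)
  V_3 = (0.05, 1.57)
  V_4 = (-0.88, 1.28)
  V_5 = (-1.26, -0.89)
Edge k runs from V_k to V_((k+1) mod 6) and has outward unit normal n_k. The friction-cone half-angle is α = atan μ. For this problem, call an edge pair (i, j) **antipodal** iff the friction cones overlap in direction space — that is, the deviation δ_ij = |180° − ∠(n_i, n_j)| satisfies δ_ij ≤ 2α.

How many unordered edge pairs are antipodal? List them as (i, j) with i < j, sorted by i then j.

α = atan 0.2 = 11.31°;  2α = 22.62°
n_0 = (+0.4037, -0.9149)
n_1 = (+0.9476, +0.3194)
n_2 = (+0.3091, +0.9510)
n_3 = (-0.2977, +0.9547)
n_4 = (-0.9850, +0.1725)
n_5 = (-0.6675, -0.7446)
  (0,1): δ = 95.18°  ·
  (0,2): δ = 41.82°  ·
  (0,3): δ = 6.49°  ✓
  (0,4): δ = 56.25°  ·
  (0,5): δ = 114.31°  ·
  (1,2): δ = 126.63°  ·
  (1,3): δ = 91.31°  ·
  (1,4): δ = 28.56°  ·
  (1,5): δ = 29.49°  ·
  (2,3): δ = 144.68°  ·
  (2,4): δ = 81.93°  ·
  (2,5): δ = 23.87°  ·
  (3,4): δ = 117.25°  ·
  (3,5): δ = 59.20°  ·
  (4,5): δ = 121.95°  ·
antipodal pairs: 1

count = 1; pairs: (0,3)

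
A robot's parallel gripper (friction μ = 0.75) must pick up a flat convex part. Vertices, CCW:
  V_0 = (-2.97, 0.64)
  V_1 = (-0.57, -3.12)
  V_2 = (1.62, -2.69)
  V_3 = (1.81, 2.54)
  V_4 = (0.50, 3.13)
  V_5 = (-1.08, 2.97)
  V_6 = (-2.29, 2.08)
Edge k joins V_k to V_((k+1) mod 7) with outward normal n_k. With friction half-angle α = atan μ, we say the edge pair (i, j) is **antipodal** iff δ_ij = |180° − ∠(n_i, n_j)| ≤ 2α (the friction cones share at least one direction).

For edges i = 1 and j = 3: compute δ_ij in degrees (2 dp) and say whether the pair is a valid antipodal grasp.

δ = 35.35°, valid

α = atan 0.75 = 36.87°;  2α = 73.74°
edge 1: e_1 = (+2.19, +0.43);  n_1 = (+0.1927, -0.9813)
edge 3: e_3 = (-1.31, +0.59);  n_3 = (+0.4107, +0.9118)
∠(n_1, n_3) = 144.65°
δ = |180° − 144.65°| = 35.35°
35.35° ≤ 2α = 73.74°  →  valid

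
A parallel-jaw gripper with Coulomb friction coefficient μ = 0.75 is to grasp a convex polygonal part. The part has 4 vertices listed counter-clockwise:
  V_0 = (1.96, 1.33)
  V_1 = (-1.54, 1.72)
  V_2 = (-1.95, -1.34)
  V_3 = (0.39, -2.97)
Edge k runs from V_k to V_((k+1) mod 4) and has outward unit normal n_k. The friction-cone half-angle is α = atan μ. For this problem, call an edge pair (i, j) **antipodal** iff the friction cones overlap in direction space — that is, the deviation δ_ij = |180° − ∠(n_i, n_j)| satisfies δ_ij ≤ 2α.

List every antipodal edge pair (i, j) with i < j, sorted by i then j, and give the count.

count = 2; pairs: (0,2), (1,3)

α = atan 0.75 = 36.87°;  2α = 73.74°
n_0 = (+0.1107, +0.9938)
n_1 = (-0.9911, +0.1328)
n_2 = (-0.5716, -0.8205)
n_3 = (+0.9393, -0.3430)
  (0,1): δ = 91.27°  ·
  (0,2): δ = 28.50°  ✓
  (0,3): δ = 76.30°  ·
  (1,2): δ = 117.23°  ·
  (1,3): δ = 12.43°  ✓
  (2,3): δ = 75.20°  ·
antipodal pairs: 2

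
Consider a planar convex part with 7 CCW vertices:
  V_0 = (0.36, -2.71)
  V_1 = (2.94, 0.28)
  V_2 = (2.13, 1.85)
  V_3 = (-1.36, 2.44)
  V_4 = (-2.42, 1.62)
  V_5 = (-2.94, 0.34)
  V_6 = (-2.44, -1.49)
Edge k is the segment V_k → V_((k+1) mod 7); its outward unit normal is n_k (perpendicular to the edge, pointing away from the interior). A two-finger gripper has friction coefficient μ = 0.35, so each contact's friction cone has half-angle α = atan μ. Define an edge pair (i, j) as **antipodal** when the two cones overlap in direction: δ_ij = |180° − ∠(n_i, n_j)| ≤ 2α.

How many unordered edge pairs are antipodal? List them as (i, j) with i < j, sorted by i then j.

α = atan 0.35 = 19.29°;  2α = 38.58°
n_0 = (+0.7571, -0.6533)
n_1 = (+0.8887, +0.4585)
n_2 = (+0.1667, +0.9860)
n_3 = (-0.6119, +0.7910)
n_4 = (-0.9265, +0.3764)
n_5 = (-0.9646, -0.2636)
n_6 = (-0.3994, -0.9168)
  (0,1): δ = 111.92°  ·
  (0,2): δ = 58.81°  ·
  (0,3): δ = 11.48°  ✓
  (0,4): δ = 18.68°  ✓
  (0,5): δ = 56.07°  ·
  (0,6): δ = 107.25°  ·
  (1,2): δ = 126.89°  ·
  (1,3): δ = 79.57°  ·
  (1,4): δ = 49.40°  ·
  (1,5): δ = 12.01°  ✓
  (1,6): δ = 39.17°  ·
  (2,3): δ = 132.68°  ·
  (2,4): δ = 102.51°  ·
  (2,5): δ = 65.12°  ·
  (2,6): δ = 13.95°  ✓
  (3,4): δ = 149.83°  ·
  (3,5): δ = 112.44°  ·
  (3,6): δ = 61.27°  ·
  (4,5): δ = 142.61°  ·
  (4,6): δ = 91.43°  ·
  (5,6): δ = 128.83°  ·
antipodal pairs: 4

count = 4; pairs: (0,3), (0,4), (1,5), (2,6)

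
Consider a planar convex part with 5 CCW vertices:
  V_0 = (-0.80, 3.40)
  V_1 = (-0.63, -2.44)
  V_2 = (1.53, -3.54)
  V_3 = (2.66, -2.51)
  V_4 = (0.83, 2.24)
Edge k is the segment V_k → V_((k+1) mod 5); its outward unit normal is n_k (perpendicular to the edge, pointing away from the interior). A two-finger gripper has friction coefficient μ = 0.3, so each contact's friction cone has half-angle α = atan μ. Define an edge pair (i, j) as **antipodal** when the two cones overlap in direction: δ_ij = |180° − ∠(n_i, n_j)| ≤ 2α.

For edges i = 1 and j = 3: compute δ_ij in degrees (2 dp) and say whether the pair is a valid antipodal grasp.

δ = 41.94°, invalid

α = atan 0.3 = 16.70°;  2α = 33.40°
edge 1: e_1 = (+2.16, -1.10);  n_1 = (-0.4538, -0.8911)
edge 3: e_3 = (-1.83, +4.75);  n_3 = (+0.9331, +0.3595)
∠(n_1, n_3) = 138.06°
δ = |180° − 138.06°| = 41.94°
41.94° > 2α = 33.40°  →  invalid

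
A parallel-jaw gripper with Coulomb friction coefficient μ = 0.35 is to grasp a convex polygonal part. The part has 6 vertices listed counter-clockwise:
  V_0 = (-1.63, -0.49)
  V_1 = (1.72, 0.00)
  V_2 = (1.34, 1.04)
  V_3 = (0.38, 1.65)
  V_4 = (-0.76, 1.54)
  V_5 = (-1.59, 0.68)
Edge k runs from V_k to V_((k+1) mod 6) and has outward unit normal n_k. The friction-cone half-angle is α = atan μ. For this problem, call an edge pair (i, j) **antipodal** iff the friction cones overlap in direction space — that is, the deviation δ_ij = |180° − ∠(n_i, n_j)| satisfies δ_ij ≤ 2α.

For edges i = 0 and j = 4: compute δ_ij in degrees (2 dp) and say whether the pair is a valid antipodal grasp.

δ = 37.70°, valid

α = atan 0.35 = 19.29°;  2α = 38.58°
edge 0: e_0 = (+3.35, +0.49);  n_0 = (+0.1447, -0.9895)
edge 4: e_4 = (-0.83, -0.86);  n_4 = (-0.7195, +0.6944)
∠(n_0, n_4) = 142.30°
δ = |180° − 142.30°| = 37.70°
37.70° ≤ 2α = 38.58°  →  valid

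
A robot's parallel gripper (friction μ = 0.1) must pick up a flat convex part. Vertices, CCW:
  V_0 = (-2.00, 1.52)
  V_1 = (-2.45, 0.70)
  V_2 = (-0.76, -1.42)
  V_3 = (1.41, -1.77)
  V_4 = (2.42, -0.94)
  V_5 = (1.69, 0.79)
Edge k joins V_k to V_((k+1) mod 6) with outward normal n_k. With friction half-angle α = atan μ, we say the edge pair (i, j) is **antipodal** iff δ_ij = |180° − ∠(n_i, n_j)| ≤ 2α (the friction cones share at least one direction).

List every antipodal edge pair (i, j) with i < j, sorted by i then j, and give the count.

count = 1; pairs: (2,5)

α = atan 0.1 = 5.71°;  2α = 11.42°
n_0 = (-0.8767, +0.4811)
n_1 = (-0.7819, -0.6233)
n_2 = (-0.1592, -0.9872)
n_3 = (+0.6349, -0.7726)
n_4 = (+0.9213, +0.3888)
n_5 = (+0.1941, +0.9810)
  (0,1): δ = 112.68°  ·
  (0,2): δ = 70.41°  ·
  (0,3): δ = 21.83°  ·
  (0,4): δ = 51.64°  ·
  (0,5): δ = 107.57°  ·
  (1,2): δ = 137.72°  ·
  (1,3): δ = 89.15°  ·
  (1,4): δ = 15.68°  ·
  (1,5): δ = 40.25°  ·
  (2,3): δ = 131.42°  ·
  (2,4): δ = 57.96°  ·
  (2,5): δ = 2.03°  ✓
  (3,4): δ = 106.53°  ·
  (3,5): δ = 50.60°  ·
  (4,5): δ = 124.07°  ·
antipodal pairs: 1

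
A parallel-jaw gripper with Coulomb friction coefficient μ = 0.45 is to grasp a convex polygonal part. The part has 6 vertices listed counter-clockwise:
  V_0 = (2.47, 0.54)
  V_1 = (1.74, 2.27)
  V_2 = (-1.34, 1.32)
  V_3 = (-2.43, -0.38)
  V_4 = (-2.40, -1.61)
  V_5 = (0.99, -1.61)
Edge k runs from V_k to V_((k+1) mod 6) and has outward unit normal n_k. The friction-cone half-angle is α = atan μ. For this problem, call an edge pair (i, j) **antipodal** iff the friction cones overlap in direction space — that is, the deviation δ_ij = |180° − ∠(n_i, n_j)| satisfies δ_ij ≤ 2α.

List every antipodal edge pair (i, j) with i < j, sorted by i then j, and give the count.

count = 5; pairs: (0,3), (1,4), (1,5), (2,5), (3,5)

α = atan 0.45 = 24.23°;  2α = 48.46°
n_0 = (+0.9213, +0.3888)
n_1 = (-0.2947, +0.9556)
n_2 = (-0.8418, +0.5398)
n_3 = (-0.9997, -0.0244)
n_4 = (+0.0000, -1.0000)
n_5 = (+0.8237, -0.5670)
  (0,1): δ = 95.74°  ·
  (0,2): δ = 55.55°  ·
  (0,3): δ = 21.48°  ✓
  (0,4): δ = 67.12°  ·
  (0,5): δ = 122.58°  ·
  (1,2): δ = 139.81°  ·
  (1,3): δ = 105.74°  ·
  (1,4): δ = 17.14°  ✓
  (1,5): δ = 38.32°  ✓
  (2,3): δ = 145.94°  ·
  (2,4): δ = 57.33°  ·
  (2,5): δ = 1.88°  ✓
  (3,4): δ = 91.40°  ·
  (3,5): δ = 35.94°  ✓
  (4,5): δ = 124.54°  ·
antipodal pairs: 5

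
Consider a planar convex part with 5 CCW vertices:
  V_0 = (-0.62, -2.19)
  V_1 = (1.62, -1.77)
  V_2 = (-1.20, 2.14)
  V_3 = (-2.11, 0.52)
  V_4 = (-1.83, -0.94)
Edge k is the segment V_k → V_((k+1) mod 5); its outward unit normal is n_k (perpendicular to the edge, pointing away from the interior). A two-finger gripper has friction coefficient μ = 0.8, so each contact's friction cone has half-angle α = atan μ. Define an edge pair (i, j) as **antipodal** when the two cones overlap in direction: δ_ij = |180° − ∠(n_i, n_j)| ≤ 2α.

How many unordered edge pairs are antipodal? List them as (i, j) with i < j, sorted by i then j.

count = 5; pairs: (0,1), (0,2), (1,2), (1,3), (1,4)

α = atan 0.8 = 38.66°;  2α = 77.32°
n_0 = (+0.1843, -0.9829)
n_1 = (+0.8111, +0.5850)
n_2 = (-0.8719, +0.4898)
n_3 = (-0.9821, -0.1883)
n_4 = (-0.7185, -0.6955)
  (0,1): δ = 64.82°  ✓
  (0,2): δ = 50.06°  ✓
  (0,3): δ = 90.24°  ·
  (0,4): δ = 123.45°  ·
  (1,2): δ = 65.12°  ✓
  (1,3): δ = 24.94°  ✓
  (1,4): δ = 8.27°  ✓
  (2,3): δ = 139.82°  ·
  (2,4): δ = 106.61°  ·
  (3,4): δ = 146.79°  ·
antipodal pairs: 5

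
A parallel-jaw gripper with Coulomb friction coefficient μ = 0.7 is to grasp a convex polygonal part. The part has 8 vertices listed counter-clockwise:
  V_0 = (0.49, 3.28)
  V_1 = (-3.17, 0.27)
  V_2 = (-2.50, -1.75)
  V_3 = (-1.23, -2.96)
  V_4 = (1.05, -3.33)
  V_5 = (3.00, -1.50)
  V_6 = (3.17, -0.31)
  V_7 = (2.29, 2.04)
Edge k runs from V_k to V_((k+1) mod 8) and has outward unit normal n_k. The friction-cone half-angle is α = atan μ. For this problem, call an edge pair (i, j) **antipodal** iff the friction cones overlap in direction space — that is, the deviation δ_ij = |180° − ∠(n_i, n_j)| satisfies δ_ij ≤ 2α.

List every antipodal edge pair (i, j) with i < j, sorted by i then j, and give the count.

α = atan 0.7 = 34.99°;  2α = 69.98°
n_0 = (-0.6352, +0.7724)
n_1 = (-0.9492, -0.3148)
n_2 = (-0.6898, -0.7240)
n_3 = (-0.1602, -0.9871)
n_4 = (+0.6843, -0.7292)
n_5 = (+0.9899, -0.1414)
n_6 = (+0.9365, +0.3507)
n_7 = (+0.5673, +0.8235)
  (0,1): δ = 111.08°  ·
  (0,2): δ = 83.05°  ·
  (0,3): δ = 48.65°  ✓
  (0,4): δ = 3.75°  ✓
  (0,5): δ = 42.44°  ✓
  (0,6): δ = 71.10°  ·
  (0,7): δ = 106.00°  ·
  (1,2): δ = 151.96°  ·
  (1,3): δ = 117.57°  ·
  (1,4): δ = 65.17°  ✓
  (1,5): δ = 26.48°  ✓
  (1,6): δ = 2.18°  ✓
  (1,7): δ = 37.09°  ✓
  (2,3): δ = 145.60°  ·
  (2,4): δ = 93.20°  ·
  (2,5): δ = 54.52°  ✓
  (2,6): δ = 25.86°  ✓
  (2,7): δ = 9.05°  ✓
  (3,4): δ = 127.60°  ·
  (3,5): δ = 88.91°  ·
  (3,6): δ = 60.25°  ✓
  (3,7): δ = 25.34°  ✓
  (4,5): δ = 141.31°  ·
  (4,6): δ = 112.65°  ·
  (4,7): δ = 77.74°  ·
  (5,6): δ = 151.34°  ·
  (5,7): δ = 116.43°  ·
  (6,7): δ = 145.09°  ·
antipodal pairs: 12

count = 12; pairs: (0,3), (0,4), (0,5), (1,4), (1,5), (1,6), (1,7), (2,5), (2,6), (2,7), (3,6), (3,7)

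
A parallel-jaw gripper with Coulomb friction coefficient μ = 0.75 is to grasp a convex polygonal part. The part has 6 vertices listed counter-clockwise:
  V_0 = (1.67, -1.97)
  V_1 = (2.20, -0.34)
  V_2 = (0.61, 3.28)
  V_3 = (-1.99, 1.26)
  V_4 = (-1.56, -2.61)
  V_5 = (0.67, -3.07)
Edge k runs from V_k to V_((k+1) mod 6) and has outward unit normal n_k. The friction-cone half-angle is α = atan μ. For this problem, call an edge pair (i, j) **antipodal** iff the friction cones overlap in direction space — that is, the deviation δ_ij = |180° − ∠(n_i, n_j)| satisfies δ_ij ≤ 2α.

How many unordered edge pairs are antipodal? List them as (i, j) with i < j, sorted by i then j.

α = atan 0.75 = 36.87°;  2α = 73.74°
n_0 = (+0.9510, -0.3092)
n_1 = (+0.9156, +0.4021)
n_2 = (-0.6135, +0.7897)
n_3 = (-0.9939, -0.1104)
n_4 = (-0.2020, -0.9794)
n_5 = (+0.7399, -0.6727)
  (0,1): δ = 138.28°  ·
  (0,2): δ = 34.14°  ✓
  (0,3): δ = 24.35°  ✓
  (0,4): δ = 96.36°  ·
  (0,5): δ = 155.74°  ·
  (1,2): δ = 75.87°  ·
  (1,3): δ = 17.37°  ✓
  (1,4): δ = 54.63°  ✓
  (1,5): δ = 114.01°  ·
  (2,3): δ = 121.50°  ·
  (2,4): δ = 49.50°  ✓
  (2,5): δ = 9.88°  ✓
  (3,4): δ = 108.00°  ·
  (3,5): δ = 48.61°  ✓
  (4,5): δ = 120.62°  ·
antipodal pairs: 7

count = 7; pairs: (0,2), (0,3), (1,3), (1,4), (2,4), (2,5), (3,5)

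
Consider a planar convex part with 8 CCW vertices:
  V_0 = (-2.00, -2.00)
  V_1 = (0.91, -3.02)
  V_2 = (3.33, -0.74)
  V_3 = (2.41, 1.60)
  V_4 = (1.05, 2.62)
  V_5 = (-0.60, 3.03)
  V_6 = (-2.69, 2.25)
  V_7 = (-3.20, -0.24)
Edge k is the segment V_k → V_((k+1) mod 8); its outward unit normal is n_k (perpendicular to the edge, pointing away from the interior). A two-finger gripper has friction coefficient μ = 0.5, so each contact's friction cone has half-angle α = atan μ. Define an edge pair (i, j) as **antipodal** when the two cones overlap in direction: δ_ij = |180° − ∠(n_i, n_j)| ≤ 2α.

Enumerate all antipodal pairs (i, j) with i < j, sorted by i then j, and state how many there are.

count = 10; pairs: (0,2), (0,3), (0,4), (0,5), (1,5), (1,6), (2,6), (2,7), (3,7), (4,7)

α = atan 0.5 = 26.57°;  2α = 53.13°
n_0 = (-0.3308, -0.9437)
n_1 = (+0.6857, -0.7278)
n_2 = (+0.9307, +0.3659)
n_3 = (+0.6000, +0.8000)
n_4 = (+0.2412, +0.9705)
n_5 = (-0.3496, +0.9369)
n_6 = (-0.9797, +0.2007)
n_7 = (-0.8262, -0.5633)
  (0,1): δ = 117.39°  ·
  (0,2): δ = 49.22°  ✓
  (0,3): δ = 17.55°  ✓
  (0,4): δ = 5.36°  ✓
  (0,5): δ = 39.78°  ✓
  (0,6): δ = 97.74°  ·
  (0,7): δ = 143.60°  ·
  (1,2): δ = 111.83°  ·
  (1,3): δ = 80.16°  ·
  (1,4): δ = 57.25°  ·
  (1,5): δ = 22.83°  ✓
  (1,6): δ = 35.13°  ✓
  (1,7): δ = 80.99°  ·
  (2,3): δ = 148.33°  ·
  (2,4): δ = 125.42°  ·
  (2,5): δ = 91.00°  ·
  (2,6): δ = 33.04°  ✓
  (2,7): δ = 12.82°  ✓
  (3,4): δ = 157.08°  ·
  (3,5): δ = 122.66°  ·
  (3,6): δ = 64.71°  ·
  (3,7): δ = 18.84°  ✓
  (4,5): δ = 145.58°  ·
  (4,6): δ = 87.62°  ·
  (4,7): δ = 41.76°  ✓
  (5,6): δ = 122.04°  ·
  (5,7): δ = 76.18°  ·
  (6,7): δ = 134.14°  ·
antipodal pairs: 10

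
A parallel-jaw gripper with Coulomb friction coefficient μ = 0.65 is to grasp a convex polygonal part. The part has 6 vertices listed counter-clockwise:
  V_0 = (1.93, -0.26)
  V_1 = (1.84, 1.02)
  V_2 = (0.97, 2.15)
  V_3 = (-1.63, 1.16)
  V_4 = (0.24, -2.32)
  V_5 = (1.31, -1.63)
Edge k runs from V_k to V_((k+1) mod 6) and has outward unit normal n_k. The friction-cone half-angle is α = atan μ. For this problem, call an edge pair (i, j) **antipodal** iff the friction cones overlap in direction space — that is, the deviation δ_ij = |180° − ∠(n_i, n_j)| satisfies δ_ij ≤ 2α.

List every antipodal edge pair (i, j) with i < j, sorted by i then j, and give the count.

α = atan 0.65 = 33.02°;  2α = 66.05°
n_0 = (+0.9975, +0.0701)
n_1 = (+0.7924, +0.6100)
n_2 = (-0.3558, +0.9345)
n_3 = (-0.8809, -0.4733)
n_4 = (+0.5419, -0.8404)
n_5 = (+0.9110, -0.4123)
  (0,1): δ = 146.43°  ·
  (0,2): δ = 73.18°  ·
  (0,3): δ = 24.23°  ✓
  (0,4): δ = 118.79°  ·
  (0,5): δ = 151.63°  ·
  (1,2): δ = 106.75°  ·
  (1,3): δ = 9.34°  ✓
  (1,4): δ = 85.22°  ·
  (1,5): δ = 118.06°  ·
  (2,3): δ = 82.59°  ·
  (2,4): δ = 11.97°  ✓
  (2,5): δ = 44.81°  ✓
  (3,4): δ = 85.44°  ·
  (3,5): δ = 52.60°  ✓
  (4,5): δ = 147.17°  ·
antipodal pairs: 5

count = 5; pairs: (0,3), (1,3), (2,4), (2,5), (3,5)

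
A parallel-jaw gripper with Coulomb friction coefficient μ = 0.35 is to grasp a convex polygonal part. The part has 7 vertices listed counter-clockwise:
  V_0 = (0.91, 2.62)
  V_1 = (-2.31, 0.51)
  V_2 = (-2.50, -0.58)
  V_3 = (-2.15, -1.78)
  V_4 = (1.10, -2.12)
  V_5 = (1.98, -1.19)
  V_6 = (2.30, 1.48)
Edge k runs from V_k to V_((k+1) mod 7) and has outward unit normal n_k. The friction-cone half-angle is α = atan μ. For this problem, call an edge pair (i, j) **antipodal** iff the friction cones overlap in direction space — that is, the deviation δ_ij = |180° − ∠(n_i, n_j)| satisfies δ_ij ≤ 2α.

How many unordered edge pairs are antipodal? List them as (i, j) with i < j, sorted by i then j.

count = 6; pairs: (0,4), (1,4), (1,5), (2,5), (2,6), (3,6)

α = atan 0.35 = 19.29°;  2α = 38.58°
n_0 = (-0.5481, +0.8364)
n_1 = (-0.9851, +0.1717)
n_2 = (-0.9600, -0.2800)
n_3 = (-0.1040, -0.9946)
n_4 = (+0.7264, -0.6873)
n_5 = (+0.9929, -0.1190)
n_6 = (+0.6341, +0.7732)
  (0,1): δ = 133.12°  ·
  (0,2): δ = 106.98°  ·
  (0,3): δ = 39.21°  ·
  (0,4): δ = 13.35°  ✓
  (0,5): δ = 49.93°  ·
  (0,6): δ = 107.41°  ·
  (1,2): δ = 153.85°  ·
  (1,3): δ = 86.08°  ·
  (1,4): δ = 33.53°  ✓
  (1,5): δ = 3.05°  ✓
  (1,6): δ = 60.53°  ·
  (2,3): δ = 112.23°  ·
  (2,4): δ = 59.68°  ·
  (2,5): δ = 23.09°  ✓
  (2,6): δ = 34.38°  ✓
  (3,4): δ = 127.45°  ·
  (3,5): δ = 90.86°  ·
  (3,6): δ = 33.38°  ✓
  (4,5): δ = 143.42°  ·
  (4,6): δ = 85.94°  ·
  (5,6): δ = 122.52°  ·
antipodal pairs: 6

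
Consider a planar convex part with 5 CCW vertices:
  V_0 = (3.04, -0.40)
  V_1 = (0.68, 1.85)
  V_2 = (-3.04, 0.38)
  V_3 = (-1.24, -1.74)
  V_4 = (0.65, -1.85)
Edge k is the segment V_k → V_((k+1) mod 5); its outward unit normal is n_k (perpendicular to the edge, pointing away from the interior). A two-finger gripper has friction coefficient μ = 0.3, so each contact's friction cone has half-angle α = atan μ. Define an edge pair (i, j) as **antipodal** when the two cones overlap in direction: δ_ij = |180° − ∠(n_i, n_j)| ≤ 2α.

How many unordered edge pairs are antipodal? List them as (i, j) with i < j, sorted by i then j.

count = 3; pairs: (0,2), (1,3), (1,4)

α = atan 0.3 = 16.70°;  2α = 33.40°
n_0 = (+0.6900, +0.7238)
n_1 = (-0.3675, +0.9300)
n_2 = (-0.7623, -0.6472)
n_3 = (-0.0581, -0.9983)
n_4 = (+0.5187, -0.8550)
  (0,1): δ = 114.80°  ·
  (0,2): δ = 6.03°  ✓
  (0,3): δ = 40.30°  ·
  (0,4): δ = 74.88°  ·
  (1,2): δ = 71.23°  ·
  (1,3): δ = 24.89°  ✓
  (1,4): δ = 9.68°  ✓
  (2,3): δ = 133.66°  ·
  (2,4): δ = 99.09°  ·
  (3,4): δ = 145.42°  ·
antipodal pairs: 3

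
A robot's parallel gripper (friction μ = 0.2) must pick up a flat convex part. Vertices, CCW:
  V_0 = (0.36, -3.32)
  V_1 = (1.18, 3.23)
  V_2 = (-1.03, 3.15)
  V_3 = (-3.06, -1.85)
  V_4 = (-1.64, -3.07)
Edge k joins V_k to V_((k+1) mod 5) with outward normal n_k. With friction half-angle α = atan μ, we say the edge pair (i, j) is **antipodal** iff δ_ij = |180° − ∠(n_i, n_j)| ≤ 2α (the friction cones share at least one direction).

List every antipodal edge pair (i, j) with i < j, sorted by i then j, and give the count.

α = atan 0.2 = 11.31°;  2α = 22.62°
n_0 = (+0.9923, -0.1242)
n_1 = (-0.0362, +0.9993)
n_2 = (-0.9265, +0.3762)
n_3 = (-0.6517, -0.7585)
n_4 = (-0.1240, -0.9923)
  (0,1): δ = 80.79°  ·
  (0,2): δ = 14.96°  ✓
  (0,3): δ = 56.47°  ·
  (0,4): δ = 90.01°  ·
  (1,2): δ = 114.17°  ·
  (1,3): δ = 42.74°  ·
  (1,4): δ = 9.20°  ✓
  (2,3): δ = 108.57°  ·
  (2,4): δ = 75.03°  ·
  (3,4): δ = 146.46°  ·
antipodal pairs: 2

count = 2; pairs: (0,2), (1,4)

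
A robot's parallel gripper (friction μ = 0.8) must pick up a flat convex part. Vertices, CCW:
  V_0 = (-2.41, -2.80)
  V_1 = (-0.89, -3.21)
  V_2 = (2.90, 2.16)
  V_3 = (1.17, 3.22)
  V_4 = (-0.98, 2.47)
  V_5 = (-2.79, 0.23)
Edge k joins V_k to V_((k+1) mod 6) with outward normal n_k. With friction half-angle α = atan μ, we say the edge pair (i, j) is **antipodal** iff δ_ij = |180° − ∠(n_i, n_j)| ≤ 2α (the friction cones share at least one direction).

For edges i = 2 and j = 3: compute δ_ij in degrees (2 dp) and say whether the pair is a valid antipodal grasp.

δ = 129.27°, invalid

α = atan 0.8 = 38.66°;  2α = 77.32°
edge 2: e_2 = (-1.73, +1.06);  n_2 = (+0.5224, +0.8527)
edge 3: e_3 = (-2.15, -0.75);  n_3 = (-0.3294, +0.9442)
∠(n_2, n_3) = 50.73°
δ = |180° − 50.73°| = 129.27°
129.27° > 2α = 77.32°  →  invalid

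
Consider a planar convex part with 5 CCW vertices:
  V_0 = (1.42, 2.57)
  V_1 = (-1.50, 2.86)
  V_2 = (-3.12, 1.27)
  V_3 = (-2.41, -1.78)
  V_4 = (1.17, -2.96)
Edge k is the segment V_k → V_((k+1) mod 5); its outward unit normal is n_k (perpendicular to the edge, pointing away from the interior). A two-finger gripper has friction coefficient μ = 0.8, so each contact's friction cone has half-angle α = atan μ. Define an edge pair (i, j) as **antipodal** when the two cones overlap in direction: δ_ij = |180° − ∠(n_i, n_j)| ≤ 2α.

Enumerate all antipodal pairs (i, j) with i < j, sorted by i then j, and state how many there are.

α = atan 0.8 = 38.66°;  2α = 77.32°
n_0 = (+0.0988, +0.9951)
n_1 = (-0.7005, +0.7137)
n_2 = (-0.9740, -0.2267)
n_3 = (-0.3130, -0.9497)
n_4 = (+0.9990, -0.0452)
  (0,1): δ = 129.86°  ·
  (0,2): δ = 71.22°  ✓
  (0,3): δ = 12.57°  ✓
  (0,4): δ = 93.08°  ·
  (1,2): δ = 121.36°  ·
  (1,3): δ = 62.71°  ✓
  (1,4): δ = 42.95°  ✓
  (2,3): δ = 121.35°  ·
  (2,4): δ = 15.69°  ✓
  (3,4): δ = 74.35°  ✓
antipodal pairs: 6

count = 6; pairs: (0,2), (0,3), (1,3), (1,4), (2,4), (3,4)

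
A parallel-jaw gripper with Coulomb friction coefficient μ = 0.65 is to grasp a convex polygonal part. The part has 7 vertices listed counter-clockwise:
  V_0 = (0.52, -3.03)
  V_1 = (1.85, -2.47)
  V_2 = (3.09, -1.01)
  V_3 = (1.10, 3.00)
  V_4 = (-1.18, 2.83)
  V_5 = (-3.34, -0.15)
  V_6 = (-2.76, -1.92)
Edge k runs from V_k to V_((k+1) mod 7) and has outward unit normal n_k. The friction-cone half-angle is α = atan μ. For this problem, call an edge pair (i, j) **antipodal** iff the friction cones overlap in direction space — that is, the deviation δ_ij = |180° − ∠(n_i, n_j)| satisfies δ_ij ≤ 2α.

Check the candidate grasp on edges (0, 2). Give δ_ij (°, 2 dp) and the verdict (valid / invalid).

δ = 86.44°, invalid

α = atan 0.65 = 33.02°;  2α = 66.05°
edge 0: e_0 = (+1.33, +0.56);  n_0 = (+0.3881, -0.9216)
edge 2: e_2 = (-1.99, +4.01);  n_2 = (+0.8958, +0.4445)
∠(n_0, n_2) = 93.56°
δ = |180° − 93.56°| = 86.44°
86.44° > 2α = 66.05°  →  invalid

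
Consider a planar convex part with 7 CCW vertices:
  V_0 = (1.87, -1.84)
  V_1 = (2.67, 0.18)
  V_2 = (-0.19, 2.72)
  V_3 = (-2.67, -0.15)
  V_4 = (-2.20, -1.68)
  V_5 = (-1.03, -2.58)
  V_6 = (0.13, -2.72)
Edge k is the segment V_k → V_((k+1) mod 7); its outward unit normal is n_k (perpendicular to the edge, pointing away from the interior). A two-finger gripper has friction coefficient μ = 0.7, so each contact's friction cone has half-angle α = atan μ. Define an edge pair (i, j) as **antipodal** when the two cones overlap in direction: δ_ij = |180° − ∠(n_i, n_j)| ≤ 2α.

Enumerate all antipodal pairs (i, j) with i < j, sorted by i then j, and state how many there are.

count = 8; pairs: (0,2), (0,3), (1,3), (1,4), (1,5), (1,6), (2,5), (2,6)

α = atan 0.7 = 34.99°;  2α = 69.98°
n_0 = (+0.9297, -0.3682)
n_1 = (+0.6640, +0.7477)
n_2 = (-0.7566, +0.6538)
n_3 = (-0.9559, -0.2936)
n_4 = (-0.6097, -0.7926)
n_5 = (-0.1198, -0.9928)
n_6 = (+0.4513, -0.8924)
  (0,1): δ = 110.00°  ·
  (0,2): δ = 19.23°  ✓
  (0,3): δ = 38.68°  ✓
  (0,4): δ = 74.04°  ·
  (0,5): δ = 104.72°  ·
  (0,6): δ = 138.43°  ·
  (1,2): δ = 89.22°  ·
  (1,3): δ = 31.31°  ✓
  (1,4): δ = 4.04°  ✓
  (1,5): δ = 34.73°  ✓
  (1,6): δ = 68.44°  ✓
  (2,3): δ = 122.09°  ·
  (2,4): δ = 86.74°  ·
  (2,5): δ = 56.05°  ✓
  (2,6): δ = 22.34°  ✓
  (3,4): δ = 144.65°  ·
  (3,5): δ = 113.96°  ·
  (3,6): δ = 80.25°  ·
  (4,5): δ = 149.31°  ·
  (4,6): δ = 115.60°  ·
  (5,6): δ = 146.29°  ·
antipodal pairs: 8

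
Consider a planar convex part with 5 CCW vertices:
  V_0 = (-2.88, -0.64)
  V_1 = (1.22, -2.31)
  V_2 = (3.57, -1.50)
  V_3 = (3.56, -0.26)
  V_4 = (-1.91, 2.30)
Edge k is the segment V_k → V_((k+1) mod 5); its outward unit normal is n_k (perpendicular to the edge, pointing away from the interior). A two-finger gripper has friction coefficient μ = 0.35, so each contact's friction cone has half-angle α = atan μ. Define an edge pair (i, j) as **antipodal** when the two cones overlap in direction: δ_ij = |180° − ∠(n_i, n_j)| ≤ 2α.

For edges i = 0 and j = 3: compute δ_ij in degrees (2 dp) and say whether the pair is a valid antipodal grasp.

δ = 2.92°, valid

α = atan 0.35 = 19.29°;  2α = 38.58°
edge 0: e_0 = (+4.10, -1.67);  n_0 = (-0.3772, -0.9261)
edge 3: e_3 = (-5.47, +2.56);  n_3 = (+0.4239, +0.9057)
∠(n_0, n_3) = 177.08°
δ = |180° − 177.08°| = 2.92°
2.92° ≤ 2α = 38.58°  →  valid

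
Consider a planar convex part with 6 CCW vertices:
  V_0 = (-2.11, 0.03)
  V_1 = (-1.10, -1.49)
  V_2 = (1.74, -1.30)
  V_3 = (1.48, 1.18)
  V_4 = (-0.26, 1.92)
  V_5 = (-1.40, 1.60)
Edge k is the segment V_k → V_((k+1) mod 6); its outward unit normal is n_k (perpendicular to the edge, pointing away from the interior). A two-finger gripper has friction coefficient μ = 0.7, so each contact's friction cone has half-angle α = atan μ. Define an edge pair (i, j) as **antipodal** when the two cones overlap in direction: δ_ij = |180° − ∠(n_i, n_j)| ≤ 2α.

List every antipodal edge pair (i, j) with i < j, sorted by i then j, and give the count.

count = 6; pairs: (0,2), (0,3), (1,3), (1,4), (1,5), (2,5)

α = atan 0.7 = 34.99°;  2α = 69.98°
n_0 = (-0.8329, -0.5534)
n_1 = (+0.0668, -0.9978)
n_2 = (+0.9945, +0.1043)
n_3 = (+0.3914, +0.9202)
n_4 = (-0.2703, +0.9628)
n_5 = (-0.9112, +0.4121)
  (0,1): δ = 119.78°  ·
  (0,2): δ = 27.62°  ✓
  (0,3): δ = 33.36°  ✓
  (0,4): δ = 72.08°  ·
  (0,5): δ = 122.06°  ·
  (1,2): δ = 87.84°  ·
  (1,3): δ = 26.87°  ✓
  (1,4): δ = 11.85°  ✓
  (1,5): δ = 61.84°  ✓
  (2,3): δ = 119.02°  ·
  (2,4): δ = 80.31°  ·
  (2,5): δ = 30.32°  ✓
  (3,4): δ = 141.28°  ·
  (3,5): δ = 91.29°  ·
  (4,5): δ = 130.01°  ·
antipodal pairs: 6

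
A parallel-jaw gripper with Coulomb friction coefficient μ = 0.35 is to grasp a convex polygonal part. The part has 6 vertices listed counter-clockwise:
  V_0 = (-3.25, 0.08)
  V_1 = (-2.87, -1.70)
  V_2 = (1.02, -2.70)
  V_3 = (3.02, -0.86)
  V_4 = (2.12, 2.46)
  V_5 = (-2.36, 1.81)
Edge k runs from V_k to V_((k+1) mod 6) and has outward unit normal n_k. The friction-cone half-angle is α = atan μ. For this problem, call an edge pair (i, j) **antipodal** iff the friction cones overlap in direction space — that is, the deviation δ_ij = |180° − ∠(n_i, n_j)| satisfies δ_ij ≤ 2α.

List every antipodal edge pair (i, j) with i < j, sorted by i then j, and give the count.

α = atan 0.35 = 19.29°;  2α = 38.58°
n_0 = (-0.9780, -0.2088)
n_1 = (-0.2490, -0.9685)
n_2 = (+0.6771, -0.7359)
n_3 = (+0.9652, +0.2616)
n_4 = (-0.1436, +0.9896)
n_5 = (-0.8892, +0.4575)
  (0,1): δ = 116.47°  ·
  (0,2): δ = 59.44°  ·
  (0,3): δ = 3.12°  ✓
  (0,4): δ = 86.20°  ·
  (0,5): δ = 140.73°  ·
  (1,2): δ = 122.97°  ·
  (1,3): δ = 60.42°  ·
  (1,4): δ = 22.67°  ✓
  (1,5): δ = 77.19°  ·
  (2,3): δ = 117.45°  ·
  (2,4): δ = 34.36°  ✓
  (2,5): δ = 20.16°  ✓
  (3,4): δ = 96.91°  ·
  (3,5): δ = 42.39°  ·
  (4,5): δ = 125.48°  ·
antipodal pairs: 4

count = 4; pairs: (0,3), (1,4), (2,4), (2,5)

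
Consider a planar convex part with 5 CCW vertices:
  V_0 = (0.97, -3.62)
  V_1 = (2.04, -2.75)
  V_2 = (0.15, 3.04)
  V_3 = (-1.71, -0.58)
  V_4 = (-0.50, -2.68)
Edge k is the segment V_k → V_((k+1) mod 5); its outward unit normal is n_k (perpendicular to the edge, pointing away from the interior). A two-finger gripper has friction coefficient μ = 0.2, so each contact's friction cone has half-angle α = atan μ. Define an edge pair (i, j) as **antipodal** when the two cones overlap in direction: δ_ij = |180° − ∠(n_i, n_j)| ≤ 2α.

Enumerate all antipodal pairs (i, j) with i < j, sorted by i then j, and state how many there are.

count = 1; pairs: (1,3)

α = atan 0.2 = 11.31°;  2α = 22.62°
n_0 = (+0.6309, -0.7759)
n_1 = (+0.9506, +0.3103)
n_2 = (-0.8895, +0.4570)
n_3 = (-0.8665, -0.4992)
n_4 = (-0.5387, -0.8425)
  (0,1): δ = 111.04°  ·
  (0,2): δ = 23.69°  ·
  (0,3): δ = 80.84°  ·
  (0,4): δ = 108.29°  ·
  (1,2): δ = 45.27°  ·
  (1,3): δ = 11.87°  ✓
  (1,4): δ = 39.32°  ·
  (2,3): δ = 122.86°  ·
  (2,4): δ = 95.40°  ·
  (3,4): δ = 152.55°  ·
antipodal pairs: 1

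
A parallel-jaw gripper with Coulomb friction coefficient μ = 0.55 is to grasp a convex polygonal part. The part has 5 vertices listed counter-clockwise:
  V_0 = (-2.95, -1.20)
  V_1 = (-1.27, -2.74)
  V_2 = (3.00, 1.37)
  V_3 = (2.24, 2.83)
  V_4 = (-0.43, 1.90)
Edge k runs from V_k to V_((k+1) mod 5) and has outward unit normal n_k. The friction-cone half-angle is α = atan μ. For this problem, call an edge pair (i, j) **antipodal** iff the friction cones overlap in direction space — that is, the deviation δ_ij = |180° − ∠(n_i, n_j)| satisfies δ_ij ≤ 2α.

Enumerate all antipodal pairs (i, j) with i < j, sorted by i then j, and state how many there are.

α = atan 0.55 = 28.81°;  2α = 57.62°
n_0 = (-0.6757, -0.7372)
n_1 = (+0.6935, -0.7205)
n_2 = (+0.8870, +0.4617)
n_3 = (-0.3289, +0.9444)
n_4 = (-0.7760, +0.6308)
  (0,1): δ = 93.58°  ·
  (0,2): δ = 19.99°  ✓
  (0,3): δ = 61.71°  ·
  (0,4): δ = 93.40°  ·
  (1,2): δ = 106.41°  ·
  (1,3): δ = 24.70°  ✓
  (1,4): δ = 6.99°  ✓
  (2,3): δ = 98.30°  ·
  (2,4): δ = 66.61°  ·
  (3,4): δ = 148.31°  ·
antipodal pairs: 3

count = 3; pairs: (0,2), (1,3), (1,4)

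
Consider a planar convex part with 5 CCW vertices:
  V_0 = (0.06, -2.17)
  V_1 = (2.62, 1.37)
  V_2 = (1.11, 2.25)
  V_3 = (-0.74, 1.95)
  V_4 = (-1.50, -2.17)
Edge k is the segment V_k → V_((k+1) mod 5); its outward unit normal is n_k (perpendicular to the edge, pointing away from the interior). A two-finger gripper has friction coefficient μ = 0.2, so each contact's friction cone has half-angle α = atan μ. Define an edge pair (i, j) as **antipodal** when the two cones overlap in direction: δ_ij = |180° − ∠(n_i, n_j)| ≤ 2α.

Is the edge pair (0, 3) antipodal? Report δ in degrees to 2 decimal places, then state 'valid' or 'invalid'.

α = atan 0.2 = 11.31°;  2α = 22.62°
edge 0: e_0 = (+2.56, +3.54);  n_0 = (+0.8103, -0.5860)
edge 3: e_3 = (-0.76, -4.12);  n_3 = (-0.9834, +0.1814)
∠(n_0, n_3) = 154.58°
δ = |180° − 154.58°| = 25.42°
25.42° > 2α = 22.62°  →  invalid

δ = 25.42°, invalid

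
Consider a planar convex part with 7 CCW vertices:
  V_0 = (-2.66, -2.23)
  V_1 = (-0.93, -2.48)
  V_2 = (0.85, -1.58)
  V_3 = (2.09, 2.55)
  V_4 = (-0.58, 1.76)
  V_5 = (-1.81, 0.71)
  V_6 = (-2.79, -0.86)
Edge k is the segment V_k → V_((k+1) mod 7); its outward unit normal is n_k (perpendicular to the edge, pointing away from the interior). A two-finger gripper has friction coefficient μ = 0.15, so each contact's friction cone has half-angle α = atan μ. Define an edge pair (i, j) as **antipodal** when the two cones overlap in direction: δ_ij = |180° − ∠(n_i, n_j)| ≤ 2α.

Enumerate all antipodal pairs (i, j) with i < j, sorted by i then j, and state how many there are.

count = 3; pairs: (1,3), (1,4), (2,5)

α = atan 0.15 = 8.53°;  2α = 17.06°
n_0 = (-0.1430, -0.9897)
n_1 = (+0.4512, -0.8924)
n_2 = (+0.9578, -0.2876)
n_3 = (-0.2837, +0.9589)
n_4 = (-0.6493, +0.7606)
n_5 = (-0.8483, +0.5295)
n_6 = (-0.9955, -0.0945)
  (0,1): δ = 144.96°  ·
  (0,2): δ = 98.49°  ·
  (0,3): δ = 24.71°  ·
  (0,4): δ = 48.71°  ·
  (0,5): δ = 66.25°  ·
  (0,6): δ = 103.64°  ·
  (1,2): δ = 133.53°  ·
  (1,3): δ = 10.34°  ✓
  (1,4): δ = 13.66°  ✓
  (1,5): δ = 31.21°  ·
  (1,6): δ = 68.60°  ·
  (2,3): δ = 56.81°  ·
  (2,4): δ = 32.80°  ·
  (2,5): δ = 15.26°  ✓
  (2,6): δ = 22.13°  ·
  (3,4): δ = 156.00°  ·
  (3,5): δ = 138.46°  ·
  (3,6): δ = 101.06°  ·
  (4,5): δ = 162.46°  ·
  (4,6): δ = 125.07°  ·
  (5,6): δ = 142.61°  ·
antipodal pairs: 3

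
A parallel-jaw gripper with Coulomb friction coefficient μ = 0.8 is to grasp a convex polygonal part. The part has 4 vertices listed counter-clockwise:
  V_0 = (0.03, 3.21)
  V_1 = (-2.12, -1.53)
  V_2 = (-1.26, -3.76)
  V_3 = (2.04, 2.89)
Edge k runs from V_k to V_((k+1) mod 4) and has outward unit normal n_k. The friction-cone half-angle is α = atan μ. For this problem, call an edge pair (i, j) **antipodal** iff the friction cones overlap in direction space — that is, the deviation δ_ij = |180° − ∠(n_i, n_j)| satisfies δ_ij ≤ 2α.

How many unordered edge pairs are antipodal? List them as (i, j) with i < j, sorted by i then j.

count = 4; pairs: (0,2), (1,2), (1,3), (2,3)

α = atan 0.8 = 38.66°;  2α = 77.32°
n_0 = (-0.9107, +0.4131)
n_1 = (-0.9330, -0.3598)
n_2 = (+0.8958, -0.4445)
n_3 = (+0.1572, +0.9876)
  (0,1): δ = 134.51°  ·
  (0,2): δ = 1.99°  ✓
  (0,3): δ = 105.35°  ·
  (1,2): δ = 47.48°  ✓
  (1,3): δ = 59.87°  ✓
  (2,3): δ = 72.65°  ✓
antipodal pairs: 4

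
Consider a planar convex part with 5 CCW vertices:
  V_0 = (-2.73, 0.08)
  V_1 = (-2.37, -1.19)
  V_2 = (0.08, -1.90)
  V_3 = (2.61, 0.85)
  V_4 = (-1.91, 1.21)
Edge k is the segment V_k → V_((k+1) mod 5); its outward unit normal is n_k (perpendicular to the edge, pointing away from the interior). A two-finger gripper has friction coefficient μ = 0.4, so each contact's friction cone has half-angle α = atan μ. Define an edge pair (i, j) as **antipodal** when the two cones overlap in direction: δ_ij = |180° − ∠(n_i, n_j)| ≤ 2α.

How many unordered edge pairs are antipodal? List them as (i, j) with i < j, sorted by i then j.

count = 2; pairs: (1,3), (2,4)

α = atan 0.4 = 21.80°;  2α = 43.60°
n_0 = (-0.9621, -0.2727)
n_1 = (-0.2783, -0.9605)
n_2 = (+0.7359, -0.6771)
n_3 = (+0.0794, +0.9968)
n_4 = (-0.8094, +0.5873)
  (0,1): δ = 121.99°  ·
  (0,2): δ = 58.44°  ·
  (0,3): δ = 69.62°  ·
  (0,4): δ = 128.21°  ·
  (1,2): δ = 116.45°  ·
  (1,3): δ = 11.61°  ✓
  (1,4): δ = 70.19°  ·
  (2,3): δ = 51.94°  ·
  (2,4): δ = 6.65°  ✓
  (3,4): δ = 121.41°  ·
antipodal pairs: 2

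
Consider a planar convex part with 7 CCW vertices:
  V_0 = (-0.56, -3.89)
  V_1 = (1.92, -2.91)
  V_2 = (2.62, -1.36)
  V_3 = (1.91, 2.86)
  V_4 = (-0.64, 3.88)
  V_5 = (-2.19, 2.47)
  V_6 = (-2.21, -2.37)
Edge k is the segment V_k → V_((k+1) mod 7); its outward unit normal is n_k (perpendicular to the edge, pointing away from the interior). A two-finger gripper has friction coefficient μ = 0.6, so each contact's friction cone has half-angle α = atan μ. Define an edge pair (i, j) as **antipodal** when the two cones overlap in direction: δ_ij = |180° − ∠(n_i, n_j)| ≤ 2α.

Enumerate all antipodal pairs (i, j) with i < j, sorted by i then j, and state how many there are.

count = 8; pairs: (0,3), (0,4), (1,4), (1,5), (2,4), (2,5), (2,6), (3,6)

α = atan 0.6 = 30.96°;  2α = 61.93°
n_0 = (+0.3675, -0.9300)
n_1 = (+0.9114, -0.4116)
n_2 = (+0.9861, +0.1659)
n_3 = (+0.3714, +0.9285)
n_4 = (-0.6729, +0.7397)
n_5 = (-1.0000, +0.0041)
n_6 = (-0.6775, -0.7355)
  (0,1): δ = 135.87°  ·
  (0,2): δ = 102.01°  ·
  (0,3): δ = 43.36°  ✓
  (0,4): δ = 20.73°  ✓
  (0,5): δ = 68.20°  ·
  (0,6): δ = 115.79°  ·
  (1,2): δ = 146.15°  ·
  (1,3): δ = 87.50°  ·
  (1,4): δ = 23.40°  ✓
  (1,5): δ = 24.07°  ✓
  (1,6): δ = 71.65°  ·
  (2,3): δ = 121.35°  ·
  (2,4): δ = 57.26°  ✓
  (2,5): δ = 9.79°  ✓
  (2,6): δ = 37.80°  ✓
  (3,4): δ = 115.91°  ·
  (3,5): δ = 68.44°  ·
  (3,6): δ = 20.85°  ✓
  (4,5): δ = 132.53°  ·
  (4,6): δ = 84.94°  ·
  (5,6): δ = 132.41°  ·
antipodal pairs: 8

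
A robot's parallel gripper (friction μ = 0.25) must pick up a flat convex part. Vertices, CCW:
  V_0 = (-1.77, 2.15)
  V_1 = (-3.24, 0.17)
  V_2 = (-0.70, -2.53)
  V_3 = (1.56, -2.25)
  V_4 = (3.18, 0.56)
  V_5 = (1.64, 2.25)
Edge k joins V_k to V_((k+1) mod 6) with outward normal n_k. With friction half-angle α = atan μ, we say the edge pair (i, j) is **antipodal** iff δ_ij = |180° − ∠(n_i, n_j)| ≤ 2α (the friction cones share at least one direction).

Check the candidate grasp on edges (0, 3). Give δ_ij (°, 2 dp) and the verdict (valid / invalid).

δ = 6.63°, valid

α = atan 0.25 = 14.04°;  2α = 28.07°
edge 0: e_0 = (-1.47, -1.98);  n_0 = (-0.8029, +0.5961)
edge 3: e_3 = (+1.62, +2.81);  n_3 = (+0.8663, -0.4995)
∠(n_0, n_3) = 173.37°
δ = |180° − 173.37°| = 6.63°
6.63° ≤ 2α = 28.07°  →  valid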